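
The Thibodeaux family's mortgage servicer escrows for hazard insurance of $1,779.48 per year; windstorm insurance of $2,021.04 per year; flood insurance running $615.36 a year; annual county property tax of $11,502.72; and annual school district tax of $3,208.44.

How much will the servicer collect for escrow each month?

Hazard insurance — $1,779.48/yr
Windstorm insurance — $2,021.04/yr
Flood insurance — $615.36/yr
County property tax — $11,502.72/yr
School district tax — $3,208.44/yr
Total per year = $1,779.48 + $2,021.04 + $615.36 + $11,502.72 + $3,208.44 = $19,127.04
Base monthly escrow = $19,127.04 ÷ 12 = $1,593.92

$1,593.92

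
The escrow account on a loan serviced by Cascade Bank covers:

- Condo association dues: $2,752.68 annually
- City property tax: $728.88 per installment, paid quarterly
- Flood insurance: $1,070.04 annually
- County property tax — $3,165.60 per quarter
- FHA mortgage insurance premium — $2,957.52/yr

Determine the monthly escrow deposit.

$1,863.18

Condo association dues = $2,752.68 annually
City property tax = $728.88 × 4 = $2,915.52 annually
Flood insurance = $1,070.04 annually
County property tax = $3,165.60 × 4 = $12,662.40 annually
FHA mortgage insurance premium = $2,957.52 annually
Total annual escrow = $2,752.68 + $2,915.52 + $1,070.04 + $12,662.40 + $2,957.52 = $22,358.16
Per month = $22,358.16 ÷ 12 = $1,863.18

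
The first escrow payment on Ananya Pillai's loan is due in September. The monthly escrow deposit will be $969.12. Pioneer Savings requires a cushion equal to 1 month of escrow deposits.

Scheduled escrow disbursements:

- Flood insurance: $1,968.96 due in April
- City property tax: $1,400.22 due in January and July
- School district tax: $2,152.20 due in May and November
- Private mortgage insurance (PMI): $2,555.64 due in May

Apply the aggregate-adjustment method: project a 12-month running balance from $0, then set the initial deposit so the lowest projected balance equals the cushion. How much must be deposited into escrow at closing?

Cushion = 1 × $969.12 = $969.12
Trial balance (start $0, +$969.12 each month, − disbursements):
  Sep: +$969.12 → $969.12
  Oct: +$969.12 → $1,938.24
  Nov: +$969.12 − $2,152.20 → $755.16
  Dec: +$969.12 → $1,724.28
  Jan: +$969.12 − $1,400.22 → $1,293.18
  Feb: +$969.12 → $2,262.30
  Mar: +$969.12 → $3,231.42
  Apr: +$969.12 − $1,968.96 → $2,231.58
  May: +$969.12 − $4,707.84 → -$1,507.14
  Jun: +$969.12 → -$538.02
  Jul: +$969.12 − $1,400.22 → -$969.12
  Aug: +$969.12 → $0.00
Lowest trial balance = -$1,507.14 (May)
Initial deposit = cushion − low point = $969.12 − (-$1,507.14) = $2,476.26

$2,476.26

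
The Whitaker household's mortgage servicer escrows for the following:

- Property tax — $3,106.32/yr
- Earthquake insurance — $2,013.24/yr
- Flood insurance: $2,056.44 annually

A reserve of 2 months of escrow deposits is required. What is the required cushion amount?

$1,196.00

Property tax: $3,106.32
Earthquake insurance: $2,013.24
Flood insurance: $2,056.44
Annual escrow total = $3,106.32 + $2,013.24 + $2,056.44 = $7,176.00
Monthly = $7,176.00 / 12 = $598.00
Cushion = 2 × $598.00 = $1,196.00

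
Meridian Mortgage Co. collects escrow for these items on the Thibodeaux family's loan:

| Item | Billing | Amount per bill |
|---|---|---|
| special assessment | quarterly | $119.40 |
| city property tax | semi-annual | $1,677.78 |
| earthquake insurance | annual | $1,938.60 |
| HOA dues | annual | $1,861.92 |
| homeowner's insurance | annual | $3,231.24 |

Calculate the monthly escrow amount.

Special assessment: $119.40 × 4 = $477.60
City property tax: $1,677.78 × 2 = $3,355.56
Earthquake insurance: $1,938.60
HOA dues: $1,861.92
Homeowner's insurance: $3,231.24
Yearly total = $10,864.92
Base monthly escrow = $10,864.92 ÷ 12 = $905.41

$905.41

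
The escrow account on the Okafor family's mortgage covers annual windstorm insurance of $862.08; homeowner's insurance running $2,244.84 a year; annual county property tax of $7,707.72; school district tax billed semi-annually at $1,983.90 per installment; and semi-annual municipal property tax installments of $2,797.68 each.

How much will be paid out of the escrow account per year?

$20,377.80

Windstorm insurance = $862.08 per year
Homeowner's insurance = $2,244.84 per year
County property tax = $7,707.72 per year
School district tax = $1,983.90 × 2 = $3,967.80 per year
Municipal property tax = $2,797.68 × 2 = $5,595.36 per year
Total annual escrow = $20,377.80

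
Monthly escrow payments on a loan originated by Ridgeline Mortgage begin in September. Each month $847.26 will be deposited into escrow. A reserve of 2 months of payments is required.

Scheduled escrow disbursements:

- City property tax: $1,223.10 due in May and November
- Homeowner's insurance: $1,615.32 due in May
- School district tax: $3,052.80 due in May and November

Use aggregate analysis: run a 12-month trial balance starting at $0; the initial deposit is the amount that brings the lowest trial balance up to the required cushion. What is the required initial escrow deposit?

Cushion = 2 × $847.26 = $1,694.52
Trial balance (start $0, +$847.26 each month, − disbursements):
  Sep: +$847.26 → $847.26
  Oct: +$847.26 → $1,694.52
  Nov: +$847.26 − $4,275.90 → -$1,734.12
  Dec: +$847.26 → -$886.86
  Jan: +$847.26 → -$39.60
  Feb: +$847.26 → $807.66
  Mar: +$847.26 → $1,654.92
  Apr: +$847.26 → $2,502.18
  May: +$847.26 − $5,891.22 → -$2,541.78
  Jun: +$847.26 → -$1,694.52
  Jul: +$847.26 → -$847.26
  Aug: +$847.26 → $0.00
Lowest trial balance = -$2,541.78 (May)
Initial deposit = cushion − low point = $1,694.52 − (-$2,541.78) = $4,236.30

$4,236.30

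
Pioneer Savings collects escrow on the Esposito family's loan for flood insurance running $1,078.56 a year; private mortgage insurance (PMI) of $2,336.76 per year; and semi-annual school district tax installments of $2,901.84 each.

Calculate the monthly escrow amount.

Flood insurance: $1,078.56
Private mortgage insurance (PMI): $2,336.76
School district tax: $2,901.84 × 2 = $5,803.68
Total annual escrow = $9,219.00
Monthly = $9,219.00 ÷ 12 = $768.25

$768.25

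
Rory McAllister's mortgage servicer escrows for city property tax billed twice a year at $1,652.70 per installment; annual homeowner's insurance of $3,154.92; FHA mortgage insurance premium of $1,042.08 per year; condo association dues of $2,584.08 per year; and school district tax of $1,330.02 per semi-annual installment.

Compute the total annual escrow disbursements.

City property tax = $1,652.70 × 2 = $3,305.40/yr
Homeowner's insurance = $3,154.92/yr
FHA mortgage insurance premium = $1,042.08/yr
Condo association dues = $2,584.08/yr
School district tax = $1,330.02 × 2 = $2,660.04/yr
Annual escrow total = $12,746.52

$12,746.52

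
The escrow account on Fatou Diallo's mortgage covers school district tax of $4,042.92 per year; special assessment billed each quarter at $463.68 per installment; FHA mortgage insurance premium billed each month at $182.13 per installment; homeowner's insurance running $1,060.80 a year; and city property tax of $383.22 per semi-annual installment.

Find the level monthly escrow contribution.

$825.87

School district tax = $4,042.92 per year
Special assessment = $463.68 × 4 = $1,854.72 per year
FHA mortgage insurance premium = $182.13 × 12 = $2,185.56 per year
Homeowner's insurance = $1,060.80 per year
City property tax = $383.22 × 2 = $766.44 per year
Annual escrow total = $9,910.44
Monthly escrow = $9,910.44 ÷ 12 = $825.87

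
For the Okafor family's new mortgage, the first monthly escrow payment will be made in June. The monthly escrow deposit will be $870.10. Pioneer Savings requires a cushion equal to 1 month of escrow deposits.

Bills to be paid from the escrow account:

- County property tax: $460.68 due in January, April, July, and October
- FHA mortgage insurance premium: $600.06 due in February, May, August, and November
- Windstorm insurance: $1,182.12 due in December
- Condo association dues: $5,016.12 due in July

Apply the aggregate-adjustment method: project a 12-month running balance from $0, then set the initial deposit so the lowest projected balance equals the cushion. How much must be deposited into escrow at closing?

$4,606.70

Cushion = 1 × $870.10 = $870.10
Trial balance (start $0, +$870.10 each month, − disbursements):
  Jun: +$870.10 → $870.10
  Jul: +$870.10 − $5,476.80 → -$3,736.60
  Aug: +$870.10 − $600.06 → -$3,466.56
  Sep: +$870.10 → -$2,596.46
  Oct: +$870.10 − $460.68 → -$2,187.04
  Nov: +$870.10 − $600.06 → -$1,917.00
  Dec: +$870.10 − $1,182.12 → -$2,229.02
  Jan: +$870.10 − $460.68 → -$1,819.60
  Feb: +$870.10 − $600.06 → -$1,549.56
  Mar: +$870.10 → -$679.46
  Apr: +$870.10 − $460.68 → -$270.04
  May: +$870.10 − $600.06 → $0.00
Lowest trial balance = -$3,736.60 (Jul)
Initial deposit = cushion − low point = $870.10 − (-$3,736.60) = $4,606.70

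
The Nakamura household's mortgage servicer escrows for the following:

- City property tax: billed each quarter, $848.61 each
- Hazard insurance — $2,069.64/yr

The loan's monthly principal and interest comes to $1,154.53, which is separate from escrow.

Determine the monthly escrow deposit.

City property tax — $848.61 × 4 = $3,394.44 annually
Hazard insurance — $2,069.64 annually
Combined annual = $5,464.08
Monthly = $5,464.08 / 12 = $455.34

$455.34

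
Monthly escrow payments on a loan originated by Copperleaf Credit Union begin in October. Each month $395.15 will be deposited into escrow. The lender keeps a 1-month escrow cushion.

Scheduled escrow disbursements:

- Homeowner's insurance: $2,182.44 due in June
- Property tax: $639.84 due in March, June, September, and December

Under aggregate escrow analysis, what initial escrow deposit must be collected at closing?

Cushion = 1 × $395.15 = $395.15
Trial balance (start $0, +$395.15 each month, − disbursements):
  Oct: +$395.15 → $395.15
  Nov: +$395.15 → $790.30
  Dec: +$395.15 − $639.84 → $545.61
  Jan: +$395.15 → $940.76
  Feb: +$395.15 → $1,335.91
  Mar: +$395.15 − $639.84 → $1,091.22
  Apr: +$395.15 → $1,486.37
  May: +$395.15 → $1,881.52
  Jun: +$395.15 − $2,822.28 → -$545.61
  Jul: +$395.15 → -$150.46
  Aug: +$395.15 → $244.69
  Sep: +$395.15 − $639.84 → $0.00
Lowest trial balance = -$545.61 (Jun)
Initial deposit = cushion − low point = $395.15 − (-$545.61) = $940.76

$940.76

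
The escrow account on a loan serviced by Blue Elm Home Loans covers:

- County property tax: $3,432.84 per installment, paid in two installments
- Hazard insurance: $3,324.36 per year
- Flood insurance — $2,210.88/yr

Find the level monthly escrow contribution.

County property tax = $3,432.84 × 2 = $6,865.68 annually
Hazard insurance = $3,324.36 annually
Flood insurance = $2,210.88 annually
Combined annual = $6,865.68 + $3,324.36 + $2,210.88 = $12,400.92
Per month = $12,400.92 ÷ 12 = $1,033.41

$1,033.41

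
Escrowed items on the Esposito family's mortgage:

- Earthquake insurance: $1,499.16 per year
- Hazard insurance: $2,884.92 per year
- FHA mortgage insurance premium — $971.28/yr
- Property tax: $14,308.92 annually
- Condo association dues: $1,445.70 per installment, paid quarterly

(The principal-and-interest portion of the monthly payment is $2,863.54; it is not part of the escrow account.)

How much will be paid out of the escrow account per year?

$25,447.08

Earthquake insurance: $1,499.16
Hazard insurance: $2,884.92
FHA mortgage insurance premium: $971.28
Property tax: $14,308.92
Condo association dues: $1,445.70 × 4 = $5,782.80
Total annual escrow = $25,447.08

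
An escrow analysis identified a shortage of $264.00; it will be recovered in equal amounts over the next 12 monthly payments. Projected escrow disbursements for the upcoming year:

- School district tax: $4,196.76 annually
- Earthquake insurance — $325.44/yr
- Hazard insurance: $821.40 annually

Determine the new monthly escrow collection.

School district tax: $4,196.76/yr
Earthquake insurance: $325.44/yr
Hazard insurance: $821.40/yr
Total annual escrow = $4,196.76 + $325.44 + $821.40 = $5,343.60
Monthly escrow = $5,343.60 / 12 = $445.30
Shortage per month = $264.00 ÷ 12 = $22.00
New monthly escrow = $445.30 + $22.00 = $467.30

$467.30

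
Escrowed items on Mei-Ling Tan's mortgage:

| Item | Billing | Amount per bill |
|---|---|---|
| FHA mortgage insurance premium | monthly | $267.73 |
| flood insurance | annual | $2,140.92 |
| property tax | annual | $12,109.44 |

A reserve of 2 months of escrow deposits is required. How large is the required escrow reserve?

FHA mortgage insurance premium = $267.73 × 12 = $3,212.76 annually
Flood insurance = $2,140.92 annually
Property tax = $12,109.44 annually
Annual escrow total = $3,212.76 + $2,140.92 + $12,109.44 = $17,463.12
Monthly = $17,463.12 ÷ 12 = $1,455.26
Required cushion = 2 × $1,455.26 = $2,910.52

$2,910.52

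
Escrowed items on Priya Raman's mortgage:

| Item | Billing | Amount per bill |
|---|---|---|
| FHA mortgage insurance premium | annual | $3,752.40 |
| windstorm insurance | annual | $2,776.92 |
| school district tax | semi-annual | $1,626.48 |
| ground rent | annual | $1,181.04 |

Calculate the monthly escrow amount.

$913.61

FHA mortgage insurance premium: $3,752.40/yr
Windstorm insurance: $2,776.92/yr
School district tax: $1,626.48 × 2 = $3,252.96/yr
Ground rent: $1,181.04/yr
Combined annual = $10,963.32
Monthly = $10,963.32 / 12 = $913.61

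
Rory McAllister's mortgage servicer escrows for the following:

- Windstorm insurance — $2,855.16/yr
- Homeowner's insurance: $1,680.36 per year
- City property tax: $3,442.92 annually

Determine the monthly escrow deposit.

Windstorm insurance: $2,855.16
Homeowner's insurance: $1,680.36
City property tax: $3,442.92
Total per year = $2,855.16 + $1,680.36 + $3,442.92 = $7,978.44
Monthly = $7,978.44 ÷ 12 = $664.87

$664.87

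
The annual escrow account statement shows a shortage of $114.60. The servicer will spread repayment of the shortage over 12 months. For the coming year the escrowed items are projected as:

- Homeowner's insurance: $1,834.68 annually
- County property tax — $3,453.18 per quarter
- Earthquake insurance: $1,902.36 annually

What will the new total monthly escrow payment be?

$1,472.03

Homeowner's insurance: $1,834.68
County property tax: $3,453.18 × 4 = $13,812.72
Earthquake insurance: $1,902.36
Annual escrow total = $1,834.68 + $13,812.72 + $1,902.36 = $17,549.76
Per month = $17,549.76 ÷ 12 = $1,462.48
Monthly shortage recovery: $114.60 / 12 = $9.55
New monthly escrow = $1,462.48 + $9.55 = $1,472.03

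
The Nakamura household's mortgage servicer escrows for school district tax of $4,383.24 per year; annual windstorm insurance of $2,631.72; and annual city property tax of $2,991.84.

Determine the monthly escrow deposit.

School district tax = $4,383.24/yr
Windstorm insurance = $2,631.72/yr
City property tax = $2,991.84/yr
Total per year = $4,383.24 + $2,631.72 + $2,991.84 = $10,006.80
Monthly = $10,006.80 / 12 = $833.90

$833.90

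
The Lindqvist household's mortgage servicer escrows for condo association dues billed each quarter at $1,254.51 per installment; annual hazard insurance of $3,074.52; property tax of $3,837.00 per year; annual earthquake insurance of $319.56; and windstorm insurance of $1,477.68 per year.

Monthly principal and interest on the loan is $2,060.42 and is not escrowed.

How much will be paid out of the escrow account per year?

Condo association dues: $1,254.51 × 4 = $5,018.04 annually
Hazard insurance: $3,074.52 annually
Property tax: $3,837.00 annually
Earthquake insurance: $319.56 annually
Windstorm insurance: $1,477.68 annually
Yearly total = $13,726.80

$13,726.80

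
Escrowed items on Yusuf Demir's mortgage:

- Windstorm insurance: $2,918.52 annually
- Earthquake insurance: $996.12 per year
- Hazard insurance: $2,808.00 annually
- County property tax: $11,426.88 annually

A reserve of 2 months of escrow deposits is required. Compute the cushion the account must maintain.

$3,024.92

Windstorm insurance = $2,918.52
Earthquake insurance = $996.12
Hazard insurance = $2,808.00
County property tax = $11,426.88
Annual escrow total = $2,918.52 + $996.12 + $2,808.00 + $11,426.88 = $18,149.52
Monthly = $18,149.52 ÷ 12 = $1,512.46
Cushion = 2 × $1,512.46 = $3,024.92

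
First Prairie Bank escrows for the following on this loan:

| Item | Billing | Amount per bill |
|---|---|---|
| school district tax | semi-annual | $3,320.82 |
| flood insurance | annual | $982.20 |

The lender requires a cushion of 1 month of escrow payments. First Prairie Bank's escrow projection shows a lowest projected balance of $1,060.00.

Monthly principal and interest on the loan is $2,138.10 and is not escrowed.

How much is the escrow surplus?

School district tax — $3,320.82 × 2 = $6,641.64 per year
Flood insurance — $982.20 per year
Total per year = $7,623.84
Base monthly escrow = $7,623.84 / 12 = $635.32
Required reserve = 1 × $635.32 = $635.32
Excess over cushion: $1,060.00 − $635.32 = $424.68

$424.68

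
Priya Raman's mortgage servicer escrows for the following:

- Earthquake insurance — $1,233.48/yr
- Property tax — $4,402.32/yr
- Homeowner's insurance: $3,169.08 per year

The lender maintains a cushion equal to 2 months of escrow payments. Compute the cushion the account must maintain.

Earthquake insurance — $1,233.48 per year
Property tax — $4,402.32 per year
Homeowner's insurance — $3,169.08 per year
Total per year = $8,804.88
Base monthly escrow = $8,804.88 ÷ 12 = $733.74
Cushion = 2 × $733.74 = $1,467.48

$1,467.48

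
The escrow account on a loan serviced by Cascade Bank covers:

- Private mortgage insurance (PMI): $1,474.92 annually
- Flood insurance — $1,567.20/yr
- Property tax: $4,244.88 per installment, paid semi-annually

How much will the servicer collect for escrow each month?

$960.99

Private mortgage insurance (PMI): $1,474.92
Flood insurance: $1,567.20
Property tax: $4,244.88 × 2 = $8,489.76
Yearly total = $1,474.92 + $1,567.20 + $8,489.76 = $11,531.88
Monthly = $11,531.88 ÷ 12 = $960.99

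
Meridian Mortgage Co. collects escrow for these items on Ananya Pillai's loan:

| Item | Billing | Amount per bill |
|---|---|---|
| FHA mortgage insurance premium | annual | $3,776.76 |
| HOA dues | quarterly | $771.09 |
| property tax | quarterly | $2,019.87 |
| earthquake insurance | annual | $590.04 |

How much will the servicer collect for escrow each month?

$1,294.22

FHA mortgage insurance premium = $3,776.76
HOA dues = $771.09 × 4 = $3,084.36
Property tax = $2,019.87 × 4 = $8,079.48
Earthquake insurance = $590.04
Annual escrow total = $3,776.76 + $3,084.36 + $8,079.48 + $590.04 = $15,530.64
Per month = $15,530.64 ÷ 12 = $1,294.22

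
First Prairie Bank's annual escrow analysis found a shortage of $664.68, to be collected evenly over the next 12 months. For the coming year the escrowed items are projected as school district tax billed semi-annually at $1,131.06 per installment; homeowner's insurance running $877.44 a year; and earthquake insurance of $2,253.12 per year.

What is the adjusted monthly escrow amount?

$504.78

School district tax — $1,131.06 × 2 = $2,262.12 annually
Homeowner's insurance — $877.44 annually
Earthquake insurance — $2,253.12 annually
Combined annual = $5,392.68
Monthly escrow = $5,392.68 ÷ 12 = $449.39
Monthly shortage recovery: $664.68 ÷ 12 = $55.39
New monthly escrow = $449.39 + $55.39 = $504.78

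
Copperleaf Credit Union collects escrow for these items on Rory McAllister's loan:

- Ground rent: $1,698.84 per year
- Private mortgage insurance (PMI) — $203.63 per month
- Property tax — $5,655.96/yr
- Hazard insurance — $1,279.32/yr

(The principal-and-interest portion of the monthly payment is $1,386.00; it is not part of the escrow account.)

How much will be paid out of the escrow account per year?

Ground rent: $1,698.84
Private mortgage insurance (PMI): $203.63 × 12 = $2,443.56
Property tax: $5,655.96
Hazard insurance: $1,279.32
Combined annual = $1,698.84 + $2,443.56 + $5,655.96 + $1,279.32 = $11,077.68

$11,077.68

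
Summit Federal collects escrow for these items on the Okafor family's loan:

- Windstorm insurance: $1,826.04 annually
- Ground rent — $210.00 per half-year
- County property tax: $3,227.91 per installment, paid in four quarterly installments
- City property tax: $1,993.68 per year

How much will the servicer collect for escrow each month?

$1,429.28

Windstorm insurance — $1,826.04/yr
Ground rent — $210.00 × 2 = $420.00/yr
County property tax — $3,227.91 × 4 = $12,911.64/yr
City property tax — $1,993.68/yr
Total annual escrow = $17,151.36
Per month = $17,151.36 / 12 = $1,429.28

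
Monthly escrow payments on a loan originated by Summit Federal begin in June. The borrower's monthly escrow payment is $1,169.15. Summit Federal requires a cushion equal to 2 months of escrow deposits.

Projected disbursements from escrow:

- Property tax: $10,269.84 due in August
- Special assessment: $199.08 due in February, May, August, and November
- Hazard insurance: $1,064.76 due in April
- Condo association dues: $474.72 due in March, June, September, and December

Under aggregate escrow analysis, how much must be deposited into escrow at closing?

Cushion = 2 × $1,169.15 = $2,338.30
Trial balance (start $0, +$1,169.15 each month, − disbursements):
  Jun: +$1,169.15 − $474.72 → $694.43
  Jul: +$1,169.15 → $1,863.58
  Aug: +$1,169.15 − $10,468.92 → -$7,436.19
  Sep: +$1,169.15 − $474.72 → -$6,741.76
  Oct: +$1,169.15 → -$5,572.61
  Nov: +$1,169.15 − $199.08 → -$4,602.54
  Dec: +$1,169.15 − $474.72 → -$3,908.11
  Jan: +$1,169.15 → -$2,738.96
  Feb: +$1,169.15 − $199.08 → -$1,768.89
  Mar: +$1,169.15 − $474.72 → -$1,074.46
  Apr: +$1,169.15 − $1,064.76 → -$970.07
  May: +$1,169.15 − $199.08 → $0.00
Lowest trial balance = -$7,436.19 (Aug)
Initial deposit = cushion − low point = $2,338.30 − (-$7,436.19) = $9,774.49

$9,774.49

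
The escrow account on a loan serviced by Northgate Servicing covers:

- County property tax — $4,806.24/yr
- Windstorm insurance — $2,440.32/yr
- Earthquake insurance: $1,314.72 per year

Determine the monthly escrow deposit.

$713.44

County property tax: $4,806.24 annually
Windstorm insurance: $2,440.32 annually
Earthquake insurance: $1,314.72 annually
Yearly total = $4,806.24 + $2,440.32 + $1,314.72 = $8,561.28
Monthly escrow = $8,561.28 ÷ 12 = $713.44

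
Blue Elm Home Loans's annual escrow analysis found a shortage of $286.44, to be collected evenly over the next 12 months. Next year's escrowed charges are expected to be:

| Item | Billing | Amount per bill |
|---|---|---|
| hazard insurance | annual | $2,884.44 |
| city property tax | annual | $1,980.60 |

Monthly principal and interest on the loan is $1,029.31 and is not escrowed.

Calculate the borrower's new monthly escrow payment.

$429.29

Hazard insurance — $2,884.44
City property tax — $1,980.60
Total per year = $2,884.44 + $1,980.60 = $4,865.04
Base monthly escrow = $4,865.04 ÷ 12 = $405.42
Shortage spread = $286.44 ÷ 12 = $23.87/mo
New monthly escrow = $405.42 + $23.87 = $429.29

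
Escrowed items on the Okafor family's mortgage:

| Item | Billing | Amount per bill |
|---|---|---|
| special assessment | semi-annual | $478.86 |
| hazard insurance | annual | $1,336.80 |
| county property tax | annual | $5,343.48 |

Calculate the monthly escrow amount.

$636.50

Special assessment: $478.86 × 2 = $957.72 annually
Hazard insurance: $1,336.80 annually
County property tax: $5,343.48 annually
Total annual escrow = $957.72 + $1,336.80 + $5,343.48 = $7,638.00
Base monthly escrow = $7,638.00 ÷ 12 = $636.50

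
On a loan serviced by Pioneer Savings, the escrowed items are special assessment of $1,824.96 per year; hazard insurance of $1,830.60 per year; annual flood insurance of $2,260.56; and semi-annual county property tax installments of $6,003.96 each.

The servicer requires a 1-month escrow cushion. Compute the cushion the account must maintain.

$1,493.67

Special assessment = $1,824.96 per year
Hazard insurance = $1,830.60 per year
Flood insurance = $2,260.56 per year
County property tax = $6,003.96 × 2 = $12,007.92 per year
Annual escrow total = $1,824.96 + $1,830.60 + $2,260.56 + $12,007.92 = $17,924.04
Base monthly escrow = $17,924.04 / 12 = $1,493.67
Reserve = 1 × $1,493.67 = $1,493.67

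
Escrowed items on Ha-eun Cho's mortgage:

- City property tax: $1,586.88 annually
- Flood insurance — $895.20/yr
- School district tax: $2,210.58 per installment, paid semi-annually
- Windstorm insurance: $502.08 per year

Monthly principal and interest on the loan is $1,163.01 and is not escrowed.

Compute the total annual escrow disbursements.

$7,405.32

City property tax — $1,586.88
Flood insurance — $895.20
School district tax — $2,210.58 × 2 = $4,421.16
Windstorm insurance — $502.08
Total annual escrow = $1,586.88 + $895.20 + $4,421.16 + $502.08 = $7,405.32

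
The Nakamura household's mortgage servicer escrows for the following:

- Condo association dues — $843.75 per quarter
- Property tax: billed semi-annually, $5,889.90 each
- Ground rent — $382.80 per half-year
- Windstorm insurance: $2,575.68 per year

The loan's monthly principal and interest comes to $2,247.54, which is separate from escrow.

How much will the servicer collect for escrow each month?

$1,541.34

Condo association dues = $843.75 × 4 = $3,375.00
Property tax = $5,889.90 × 2 = $11,779.80
Ground rent = $382.80 × 2 = $765.60
Windstorm insurance = $2,575.68
Total annual escrow = $3,375.00 + $11,779.80 + $765.60 + $2,575.68 = $18,496.08
Monthly escrow = $18,496.08 / 12 = $1,541.34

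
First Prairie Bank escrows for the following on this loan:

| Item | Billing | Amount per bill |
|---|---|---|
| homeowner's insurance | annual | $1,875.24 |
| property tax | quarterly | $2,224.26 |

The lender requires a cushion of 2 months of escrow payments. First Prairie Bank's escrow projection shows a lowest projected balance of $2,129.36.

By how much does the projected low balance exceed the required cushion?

Homeowner's insurance: $1,875.24 per year
Property tax: $2,224.26 × 4 = $8,897.04 per year
Total per year = $10,772.28
Monthly escrow = $10,772.28 ÷ 12 = $897.69
Cushion = 2 × $897.69 = $1,795.38
Surplus = $2,129.36 − $1,795.38 = $333.98

$333.98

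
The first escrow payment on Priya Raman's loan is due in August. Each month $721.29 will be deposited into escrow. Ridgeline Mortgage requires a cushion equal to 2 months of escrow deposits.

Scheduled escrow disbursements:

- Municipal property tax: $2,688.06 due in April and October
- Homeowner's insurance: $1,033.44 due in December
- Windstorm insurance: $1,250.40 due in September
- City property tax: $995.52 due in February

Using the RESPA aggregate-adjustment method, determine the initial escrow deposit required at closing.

Cushion = 2 × $721.29 = $1,442.58
Trial balance (start $0, +$721.29 each month, − disbursements):
  Aug: +$721.29 → $721.29
  Sep: +$721.29 − $1,250.40 → $192.18
  Oct: +$721.29 − $2,688.06 → -$1,774.59
  Nov: +$721.29 → -$1,053.30
  Dec: +$721.29 − $1,033.44 → -$1,365.45
  Jan: +$721.29 → -$644.16
  Feb: +$721.29 − $995.52 → -$918.39
  Mar: +$721.29 → -$197.10
  Apr: +$721.29 − $2,688.06 → -$2,163.87
  May: +$721.29 → -$1,442.58
  Jun: +$721.29 → -$721.29
  Jul: +$721.29 → $0.00
Lowest trial balance = -$2,163.87 (Apr)
Initial deposit = cushion − low point = $1,442.58 − (-$2,163.87) = $3,606.45

$3,606.45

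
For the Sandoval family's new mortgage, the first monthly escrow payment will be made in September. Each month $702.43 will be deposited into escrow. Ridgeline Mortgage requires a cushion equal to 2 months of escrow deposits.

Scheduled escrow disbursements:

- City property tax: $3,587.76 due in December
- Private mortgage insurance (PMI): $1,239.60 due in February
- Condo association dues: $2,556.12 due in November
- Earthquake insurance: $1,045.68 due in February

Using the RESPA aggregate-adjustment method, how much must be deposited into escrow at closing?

$5,619.44

Cushion = 2 × $702.43 = $1,404.86
Trial balance (start $0, +$702.43 each month, − disbursements):
  Sep: +$702.43 → $702.43
  Oct: +$702.43 → $1,404.86
  Nov: +$702.43 − $2,556.12 → -$448.83
  Dec: +$702.43 − $3,587.76 → -$3,334.16
  Jan: +$702.43 → -$2,631.73
  Feb: +$702.43 − $2,285.28 → -$4,214.58
  Mar: +$702.43 → -$3,512.15
  Apr: +$702.43 → -$2,809.72
  May: +$702.43 → -$2,107.29
  Jun: +$702.43 → -$1,404.86
  Jul: +$702.43 → -$702.43
  Aug: +$702.43 → $0.00
Lowest trial balance = -$4,214.58 (Feb)
Initial deposit = cushion − low point = $1,404.86 − (-$4,214.58) = $5,619.44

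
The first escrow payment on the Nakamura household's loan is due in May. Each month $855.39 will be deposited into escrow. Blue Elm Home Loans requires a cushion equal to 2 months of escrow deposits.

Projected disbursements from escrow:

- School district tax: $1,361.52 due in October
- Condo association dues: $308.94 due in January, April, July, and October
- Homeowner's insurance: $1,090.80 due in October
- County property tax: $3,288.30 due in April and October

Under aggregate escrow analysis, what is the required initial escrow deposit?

Cushion = 2 × $855.39 = $1,710.78
Trial balance (start $0, +$855.39 each month, − disbursements):
  May: +$855.39 → $855.39
  Jun: +$855.39 → $1,710.78
  Jul: +$855.39 − $308.94 → $2,257.23
  Aug: +$855.39 → $3,112.62
  Sep: +$855.39 → $3,968.01
  Oct: +$855.39 − $6,049.56 → -$1,226.16
  Nov: +$855.39 → -$370.77
  Dec: +$855.39 → $484.62
  Jan: +$855.39 − $308.94 → $1,031.07
  Feb: +$855.39 → $1,886.46
  Mar: +$855.39 → $2,741.85
  Apr: +$855.39 − $3,597.24 → $0.00
Lowest trial balance = -$1,226.16 (Oct)
Initial deposit = cushion − low point = $1,710.78 − (-$1,226.16) = $2,936.94

$2,936.94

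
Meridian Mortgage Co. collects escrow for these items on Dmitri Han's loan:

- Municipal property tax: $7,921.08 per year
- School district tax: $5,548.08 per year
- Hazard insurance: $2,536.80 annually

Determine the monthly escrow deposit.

Municipal property tax: $7,921.08 annually
School district tax: $5,548.08 annually
Hazard insurance: $2,536.80 annually
Annual escrow total = $16,005.96
Base monthly escrow = $16,005.96 / 12 = $1,333.83

$1,333.83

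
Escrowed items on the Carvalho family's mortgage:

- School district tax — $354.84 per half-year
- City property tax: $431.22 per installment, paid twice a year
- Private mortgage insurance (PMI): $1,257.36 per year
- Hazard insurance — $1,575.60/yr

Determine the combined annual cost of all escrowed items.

$4,405.08

School district tax = $354.84 × 2 = $709.68
City property tax = $431.22 × 2 = $862.44
Private mortgage insurance (PMI) = $1,257.36
Hazard insurance = $1,575.60
Total per year = $4,405.08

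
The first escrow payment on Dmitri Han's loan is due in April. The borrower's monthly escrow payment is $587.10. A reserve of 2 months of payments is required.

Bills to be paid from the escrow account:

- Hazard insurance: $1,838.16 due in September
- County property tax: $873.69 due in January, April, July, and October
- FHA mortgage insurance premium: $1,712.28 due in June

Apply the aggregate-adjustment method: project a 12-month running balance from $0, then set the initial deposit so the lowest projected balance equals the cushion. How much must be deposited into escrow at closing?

Cushion = 2 × $587.10 = $1,174.20
Trial balance (start $0, +$587.10 each month, − disbursements):
  Apr: +$587.10 − $873.69 → -$286.59
  May: +$587.10 → $300.51
  Jun: +$587.10 − $1,712.28 → -$824.67
  Jul: +$587.10 − $873.69 → -$1,111.26
  Aug: +$587.10 → -$524.16
  Sep: +$587.10 − $1,838.16 → -$1,775.22
  Oct: +$587.10 − $873.69 → -$2,061.81
  Nov: +$587.10 → -$1,474.71
  Dec: +$587.10 → -$887.61
  Jan: +$587.10 − $873.69 → -$1,174.20
  Feb: +$587.10 → -$587.10
  Mar: +$587.10 → $0.00
Lowest trial balance = -$2,061.81 (Oct)
Initial deposit = cushion − low point = $1,174.20 − (-$2,061.81) = $3,236.01

$3,236.01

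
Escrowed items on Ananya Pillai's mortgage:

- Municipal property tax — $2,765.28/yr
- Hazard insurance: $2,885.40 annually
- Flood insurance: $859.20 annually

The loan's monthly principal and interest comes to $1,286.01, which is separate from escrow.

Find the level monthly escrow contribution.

Municipal property tax — $2,765.28 per year
Hazard insurance — $2,885.40 per year
Flood insurance — $859.20 per year
Total per year = $2,765.28 + $2,885.40 + $859.20 = $6,509.88
Monthly = $6,509.88 / 12 = $542.49

$542.49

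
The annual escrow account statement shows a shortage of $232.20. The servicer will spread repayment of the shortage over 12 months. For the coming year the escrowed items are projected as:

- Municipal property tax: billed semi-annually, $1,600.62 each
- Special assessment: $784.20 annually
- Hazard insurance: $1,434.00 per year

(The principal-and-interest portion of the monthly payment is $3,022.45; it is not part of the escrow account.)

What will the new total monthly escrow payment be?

$470.97

Municipal property tax = $1,600.62 × 2 = $3,201.24/yr
Special assessment = $784.20/yr
Hazard insurance = $1,434.00/yr
Total per year = $3,201.24 + $784.20 + $1,434.00 = $5,419.44
Base monthly escrow = $5,419.44 / 12 = $451.62
Shortage spread = $232.20 / 12 = $19.35/mo
Adjusted monthly = $451.62 + $19.35 = $470.97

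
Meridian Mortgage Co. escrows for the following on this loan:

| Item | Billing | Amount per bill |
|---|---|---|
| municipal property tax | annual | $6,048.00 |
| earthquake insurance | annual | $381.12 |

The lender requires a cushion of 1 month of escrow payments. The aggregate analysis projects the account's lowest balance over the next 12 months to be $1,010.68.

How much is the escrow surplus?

Municipal property tax — $6,048.00/yr
Earthquake insurance — $381.12/yr
Annual escrow total = $6,429.12
Per month = $6,429.12 / 12 = $535.76
Required cushion = 1 × $535.76 = $535.76
Surplus = $1,010.68 − $535.76 = $474.92

$474.92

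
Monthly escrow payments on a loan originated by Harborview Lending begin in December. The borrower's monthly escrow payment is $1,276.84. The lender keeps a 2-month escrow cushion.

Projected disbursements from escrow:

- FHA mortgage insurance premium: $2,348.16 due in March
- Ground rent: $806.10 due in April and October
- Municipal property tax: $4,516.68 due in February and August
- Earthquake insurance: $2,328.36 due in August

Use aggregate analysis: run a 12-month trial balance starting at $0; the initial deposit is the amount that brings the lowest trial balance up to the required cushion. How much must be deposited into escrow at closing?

Cushion = 2 × $1,276.84 = $2,553.68
Trial balance (start $0, +$1,276.84 each month, − disbursements):
  Dec: +$1,276.84 → $1,276.84
  Jan: +$1,276.84 → $2,553.68
  Feb: +$1,276.84 − $4,516.68 → -$686.16
  Mar: +$1,276.84 − $2,348.16 → -$1,757.48
  Apr: +$1,276.84 − $806.10 → -$1,286.74
  May: +$1,276.84 → -$9.90
  Jun: +$1,276.84 → $1,266.94
  Jul: +$1,276.84 → $2,543.78
  Aug: +$1,276.84 − $6,845.04 → -$3,024.42
  Sep: +$1,276.84 → -$1,747.58
  Oct: +$1,276.84 − $806.10 → -$1,276.84
  Nov: +$1,276.84 → $0.00
Lowest trial balance = -$3,024.42 (Aug)
Initial deposit = cushion − low point = $2,553.68 − (-$3,024.42) = $5,578.10

$5,578.10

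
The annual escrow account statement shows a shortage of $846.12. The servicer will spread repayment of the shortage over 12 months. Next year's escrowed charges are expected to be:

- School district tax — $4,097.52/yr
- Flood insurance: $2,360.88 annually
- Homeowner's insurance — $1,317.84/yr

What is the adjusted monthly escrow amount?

$718.53

School district tax — $4,097.52 annually
Flood insurance — $2,360.88 annually
Homeowner's insurance — $1,317.84 annually
Yearly total = $4,097.52 + $2,360.88 + $1,317.84 = $7,776.24
Monthly escrow = $7,776.24 / 12 = $648.02
Monthly shortage recovery: $846.12 / 12 = $70.51
Adjusted monthly = $648.02 + $70.51 = $718.53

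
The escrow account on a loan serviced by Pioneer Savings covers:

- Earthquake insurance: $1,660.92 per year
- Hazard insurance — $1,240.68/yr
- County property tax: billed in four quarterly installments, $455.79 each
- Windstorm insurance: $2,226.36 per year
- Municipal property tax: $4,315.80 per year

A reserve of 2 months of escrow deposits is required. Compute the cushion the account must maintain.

Earthquake insurance = $1,660.92 per year
Hazard insurance = $1,240.68 per year
County property tax = $455.79 × 4 = $1,823.16 per year
Windstorm insurance = $2,226.36 per year
Municipal property tax = $4,315.80 per year
Total annual escrow = $11,266.92
Monthly = $11,266.92 / 12 = $938.91
Required cushion = 2 × $938.91 = $1,877.82

$1,877.82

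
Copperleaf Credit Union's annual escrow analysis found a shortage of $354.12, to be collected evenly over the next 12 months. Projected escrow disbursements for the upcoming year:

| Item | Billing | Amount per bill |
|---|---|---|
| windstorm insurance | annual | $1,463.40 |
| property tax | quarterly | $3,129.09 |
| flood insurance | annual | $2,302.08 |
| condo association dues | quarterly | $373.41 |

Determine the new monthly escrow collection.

$1,510.80

Windstorm insurance = $1,463.40 per year
Property tax = $3,129.09 × 4 = $12,516.36 per year
Flood insurance = $2,302.08 per year
Condo association dues = $373.41 × 4 = $1,493.64 per year
Yearly total = $17,775.48
Monthly escrow = $17,775.48 ÷ 12 = $1,481.29
Shortage per month = $354.12 / 12 = $29.51
New monthly escrow = $1,481.29 + $29.51 = $1,510.80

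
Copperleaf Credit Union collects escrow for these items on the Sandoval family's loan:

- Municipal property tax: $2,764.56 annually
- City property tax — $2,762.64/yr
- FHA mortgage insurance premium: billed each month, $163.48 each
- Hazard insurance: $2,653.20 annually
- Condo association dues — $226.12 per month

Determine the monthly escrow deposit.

Municipal property tax: $2,764.56 per year
City property tax: $2,762.64 per year
FHA mortgage insurance premium: $163.48 × 12 = $1,961.76 per year
Hazard insurance: $2,653.20 per year
Condo association dues: $226.12 × 12 = $2,713.44 per year
Total per year = $12,855.60
Base monthly escrow = $12,855.60 ÷ 12 = $1,071.30

$1,071.30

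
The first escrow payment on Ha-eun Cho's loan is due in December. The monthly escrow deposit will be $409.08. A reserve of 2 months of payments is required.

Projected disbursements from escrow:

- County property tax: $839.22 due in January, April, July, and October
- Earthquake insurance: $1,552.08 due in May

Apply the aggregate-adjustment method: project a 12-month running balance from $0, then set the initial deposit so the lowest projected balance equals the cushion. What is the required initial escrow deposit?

Cushion = 2 × $409.08 = $818.16
Trial balance (start $0, +$409.08 each month, − disbursements):
  Dec: +$409.08 → $409.08
  Jan: +$409.08 − $839.22 → -$21.06
  Feb: +$409.08 → $388.02
  Mar: +$409.08 → $797.10
  Apr: +$409.08 − $839.22 → $366.96
  May: +$409.08 − $1,552.08 → -$776.04
  Jun: +$409.08 → -$366.96
  Jul: +$409.08 − $839.22 → -$797.10
  Aug: +$409.08 → -$388.02
  Sep: +$409.08 → $21.06
  Oct: +$409.08 − $839.22 → -$409.08
  Nov: +$409.08 → $0.00
Lowest trial balance = -$797.10 (Jul)
Initial deposit = cushion − low point = $818.16 − (-$797.10) = $1,615.26

$1,615.26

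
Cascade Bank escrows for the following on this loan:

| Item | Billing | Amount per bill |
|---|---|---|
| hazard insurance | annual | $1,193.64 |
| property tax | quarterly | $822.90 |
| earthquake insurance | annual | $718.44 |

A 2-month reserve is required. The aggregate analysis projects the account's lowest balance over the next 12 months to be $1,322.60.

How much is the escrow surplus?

$455.32

Hazard insurance: $1,193.64 annually
Property tax: $822.90 × 4 = $3,291.60 annually
Earthquake insurance: $718.44 annually
Total per year = $5,203.68
Monthly = $5,203.68 / 12 = $433.64
Required reserve = 2 × $433.64 = $867.28
Surplus = $1,322.60 − $867.28 = $455.32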